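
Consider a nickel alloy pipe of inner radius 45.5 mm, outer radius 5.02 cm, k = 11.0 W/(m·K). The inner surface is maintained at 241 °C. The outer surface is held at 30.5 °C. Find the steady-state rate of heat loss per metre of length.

Q' = 2πk·ΔT/ln(r₂/r₁) = 2π × 11.0 × 210.5 / ln(0.0502/0.0455) = 1.48×10^5 W/m

Q' = 148 kW/m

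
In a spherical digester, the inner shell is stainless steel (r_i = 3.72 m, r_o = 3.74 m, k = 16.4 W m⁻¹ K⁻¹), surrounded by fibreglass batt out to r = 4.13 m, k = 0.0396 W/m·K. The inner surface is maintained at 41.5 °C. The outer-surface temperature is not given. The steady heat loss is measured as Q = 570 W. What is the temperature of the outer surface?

T_out = 12.6 °C

Sum the resistances:
  R_stainless steel = (1/3.72 − 1/3.74)/(4πk) = 0.001438/(4π·16.4) = 6.975×10^-6 K/W
  R_fibreglass batt = (1/3.74 − 1/4.13)/(4πk) = 0.02525/(4π·0.0396) = 0.05074 K/W
ΣR = 0.05075 K/W
ΔT = Q·ΣR = 570 × 0.05075 = 28.93 K
Heat flows outward, so T_out = T_in − ΔT = 41.5 − 28.93 = 12.6 °C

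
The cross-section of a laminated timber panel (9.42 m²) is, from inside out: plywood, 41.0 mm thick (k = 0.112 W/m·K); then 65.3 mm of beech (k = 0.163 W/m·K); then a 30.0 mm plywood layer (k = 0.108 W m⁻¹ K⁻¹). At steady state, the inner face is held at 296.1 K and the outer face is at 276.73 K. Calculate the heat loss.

Resistance network (inner→outer):
  R_plywood = L/(kA) = 0.0410/(0.112·9.42) = 0.03886 K/W
  R_beech = L/(kA) = 0.0653/(0.163·9.42) = 0.04253 K/W
  R_plywood = L/(kA) = 0.0300/(0.108·9.42) = 0.02949 K/W
ΣR = 0.03886 + 0.04253 + 0.02949 = 0.1109 K/W
Q = ΔT/ΣR = (296.1 K − 276.73 K)/0.1109 = 175 W

Q = 175 W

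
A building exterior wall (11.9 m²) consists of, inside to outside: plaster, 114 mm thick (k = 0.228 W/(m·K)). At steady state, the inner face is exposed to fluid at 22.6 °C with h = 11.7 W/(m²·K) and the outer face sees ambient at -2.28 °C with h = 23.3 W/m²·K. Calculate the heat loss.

Q = 471 W

Series thermal resistances, inner to outer:
  R_conv,in = 1/(hA) = 1/(11.7·11.9) = 0.007182 K/W
  R_plaster = L/(kA) = 0.114/(0.228·11.9) = 0.04202 K/W
  R_conv,out = 1/(hA) = 1/(23.3·11.9) = 0.003607 K/W
ΣR = 0.007182 + 0.04202 + 0.003607 = 0.05281 K/W
Q = ΔT/ΣR = (22.6 °C − -2.28 °C)/0.05281 = 471 W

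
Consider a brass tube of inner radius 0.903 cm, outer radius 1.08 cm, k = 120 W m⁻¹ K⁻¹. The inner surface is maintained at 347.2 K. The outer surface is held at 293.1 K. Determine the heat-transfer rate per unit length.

Q' = 2πk·ΔT/ln(r₂/r₁) = 2π × 120 × 54.1 / ln(0.0108/0.00903) = 2.28×10^5 W/m

Q' = 2.28×10^5 W/m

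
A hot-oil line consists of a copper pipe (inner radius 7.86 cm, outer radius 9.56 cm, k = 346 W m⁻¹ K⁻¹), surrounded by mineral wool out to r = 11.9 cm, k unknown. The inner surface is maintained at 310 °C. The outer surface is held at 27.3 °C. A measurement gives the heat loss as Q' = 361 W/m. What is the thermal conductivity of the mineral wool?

ΣR = ΔT/Q' = |310 − 27.3|/361 = 0.7831 m·K/W
Known resistances:
  R'_copper = ln(0.0956/0.0786)/(2πk) = 0.1958/(2π·346) = 9.007×10^-5 m·K/W
R_mineral wool = ΣR − ΣR_known = 0.7831 − 9.007×10^-5 = 0.7830 m·K/W
ln(r₂/r₁)/(2πk) = 0.7830 ⇒ k = 0.2190/(2π·0.7830) = 0.0445 W/m·K

k = 0.0445 W/m·K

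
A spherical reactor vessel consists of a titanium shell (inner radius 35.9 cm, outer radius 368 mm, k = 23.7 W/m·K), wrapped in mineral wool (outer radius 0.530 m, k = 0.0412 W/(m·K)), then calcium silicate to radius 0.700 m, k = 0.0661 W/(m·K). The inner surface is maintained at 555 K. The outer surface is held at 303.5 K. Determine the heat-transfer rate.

Q = 117 W

Treat each layer as a resistance in series:
  R_titanium = (1/0.359 − 1/0.368)/(4πk) = 0.06812/(4π·23.7) = 2.287×10^-4 K/W
  R_mineral wool = (1/0.368 − 1/0.530)/(4πk) = 0.8306/(4π·0.0412) = 1.604 K/W
  R_calcium silicate = (1/0.530 − 1/0.700)/(4πk) = 0.4582/(4π·0.0661) = 0.5517 K/W
ΣR = 2.287×10^-4 + 1.604 + 0.5517 = 2.156 K/W
Q = ΔT/ΣR = (555 K − 303.5 K)/2.156 = 117 W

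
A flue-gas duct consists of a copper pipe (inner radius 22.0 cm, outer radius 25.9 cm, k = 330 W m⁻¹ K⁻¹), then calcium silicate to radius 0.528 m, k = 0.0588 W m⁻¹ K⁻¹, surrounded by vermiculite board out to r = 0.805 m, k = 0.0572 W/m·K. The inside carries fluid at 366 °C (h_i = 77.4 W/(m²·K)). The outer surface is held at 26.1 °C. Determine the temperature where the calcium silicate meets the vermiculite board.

T = 154 °C

Treat each layer as a resistance in series:
  R'_conv,in = 1/(2πr h) = 1/(2π·0.220·77.4) = 0.009347 m·K/W
  R'_copper = ln(0.259/0.220)/(2πk) = 0.1632/(2π·330) = 7.871×10^-5 m·K/W
  R'_calcium silicate = ln(0.528/0.259)/(2πk) = 0.7123/(2π·0.0588) = 1.928 m·K/W
  R'_vermiculite board = ln(0.805/0.528)/(2πk) = 0.4217/(2π·0.0572) = 1.173 m·K/W
ΣR = 0.009347 + 7.871×10^-5 + 1.928 + 1.173 = 3.110 m·K/W
Q' = ΔT/ΣR = (366 °C − 26.1 °C)/3.110 = 109.3 W/m
From the inner boundary to the calcium silicate/vermiculite board interface, ΣR_partial = 1.937 m·K/W.
T_interface = T_in − Q'·ΣR_partial = 366 °C − (109.3)(1.937) = 154 °C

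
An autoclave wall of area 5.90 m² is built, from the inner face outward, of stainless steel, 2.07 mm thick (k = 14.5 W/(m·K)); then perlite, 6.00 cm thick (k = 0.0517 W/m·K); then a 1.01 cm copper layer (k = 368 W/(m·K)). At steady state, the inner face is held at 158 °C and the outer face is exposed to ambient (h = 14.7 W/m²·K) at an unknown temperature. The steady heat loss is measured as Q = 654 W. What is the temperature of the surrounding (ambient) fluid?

T_out = 21.8 °C

Sum the resistances:
  R_stainless steel = L/(kA) = 0.00207/(14.5·5.90) = 2.420×10^-5 K/W
  R_perlite = L/(kA) = 0.0600/(0.0517·5.90) = 0.1967 K/W
  R_copper = L/(kA) = 0.0101/(368·5.90) = 4.652×10^-6 K/W
  R_conv,out = 1/(hA) = 1/(14.7·5.90) = 0.01153 K/W
ΣR = 0.2083 K/W
ΔT = Q·ΣR = 654 × 0.2083 = 136.2 K
Heat flows outward, so T_out = T_in − ΔT = 158 − 136.2 = 21.8 °C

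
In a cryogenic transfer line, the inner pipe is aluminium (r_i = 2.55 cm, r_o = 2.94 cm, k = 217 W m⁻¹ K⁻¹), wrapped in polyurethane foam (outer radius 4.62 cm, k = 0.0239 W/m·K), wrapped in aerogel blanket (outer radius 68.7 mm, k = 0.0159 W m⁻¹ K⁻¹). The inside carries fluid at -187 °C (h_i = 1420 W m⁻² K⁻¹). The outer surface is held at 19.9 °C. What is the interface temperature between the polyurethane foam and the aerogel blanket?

T = -97.7 °C

Series thermal resistances, inner to outer:
  R'_conv,in = 1/(2πr h) = 1/(2π·0.0255·1420) = 0.004395 m·K/W
  R'_aluminium = ln(0.0294/0.0255)/(2πk) = 0.1423/(2π·217) = 1.044×10^-4 m·K/W
  R'_polyurethane foam = ln(0.0462/0.0294)/(2πk) = 0.4520/(2π·0.0239) = 3.010 m·K/W
  R'_aerogel blanket = ln(0.0687/0.0462)/(2πk) = 0.3968/(2π·0.0159) = 3.972 m·K/W
ΣR = 0.004395 + 1.044×10^-4 + 3.010 + 3.972 = 6.986 m·K/W
Q' = ΔT/ΣR = (-187 °C − 19.9 °C)/6.986 = -29.62 W/m
From the inner boundary to the polyurethane foam/aerogel blanket interface, ΣR_partial = 3.014 m·K/W.
T_interface = T_in − Q'·ΣR_partial = -187 °C − (-29.62)(3.014) = -97.7 °C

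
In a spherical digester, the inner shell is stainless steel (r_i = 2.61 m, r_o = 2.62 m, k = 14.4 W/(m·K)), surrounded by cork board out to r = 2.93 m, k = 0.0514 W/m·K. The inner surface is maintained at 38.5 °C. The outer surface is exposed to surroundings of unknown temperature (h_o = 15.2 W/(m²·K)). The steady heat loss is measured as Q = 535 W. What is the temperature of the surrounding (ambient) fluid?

Sum the resistances:
  R_stainless steel = (1/2.61 − 1/2.62)/(4πk) = 0.001462/(4π·14.4) = 8.081×10^-6 K/W
  R_cork board = (1/2.62 − 1/2.93)/(4πk) = 0.04038/(4π·0.0514) = 0.06252 K/W
  R_conv,out = 1/(4πr²h) = 1/(4π·2.93²·15.2) = 6.098×10^-4 K/W
ΣR = 0.06314 K/W
ΔT = Q·ΣR = 535 × 0.06314 = 33.78 K
Heat flows outward, so T_out = T_in − ΔT = 38.5 − 33.78 = 4.72 °C

T_out = 4.72 °C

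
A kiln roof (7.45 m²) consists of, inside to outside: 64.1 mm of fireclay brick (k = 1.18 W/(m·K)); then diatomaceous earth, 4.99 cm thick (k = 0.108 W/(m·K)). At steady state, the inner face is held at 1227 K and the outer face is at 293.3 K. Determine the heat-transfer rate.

Resistance network (inner→outer):
  R_fireclay brick = L/(kA) = 0.0641/(1.18·7.45) = 0.007292 K/W
  R_diatomaceous earth = L/(kA) = 0.0499/(0.108·7.45) = 0.06202 K/W
ΣR = 0.007292 + 0.06202 = 0.06931 K/W
Q = ΔT/ΣR = (1227 K − 293.3 K)/0.06931 = 13500 W

Q = 13500 W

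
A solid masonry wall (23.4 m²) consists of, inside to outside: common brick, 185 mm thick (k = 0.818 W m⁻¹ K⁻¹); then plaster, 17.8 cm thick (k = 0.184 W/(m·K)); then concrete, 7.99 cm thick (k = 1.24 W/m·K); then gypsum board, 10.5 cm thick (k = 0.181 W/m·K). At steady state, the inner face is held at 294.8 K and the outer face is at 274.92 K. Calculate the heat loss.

Q = 253 W

Treat each layer as a resistance in series:
  R_common brick = L/(kA) = 0.185/(0.818·23.4) = 0.009665 K/W
  R_plaster = L/(kA) = 0.178/(0.184·23.4) = 0.04134 K/W
  R_concrete = L/(kA) = 0.0799/(1.24·23.4) = 0.002754 K/W
  R_gypsum board = L/(kA) = 0.105/(0.181·23.4) = 0.02479 K/W
ΣR = 0.009665 + 0.04134 + 0.002754 + 0.02479 = 0.07855 K/W
Q = ΔT/ΣR = (294.8 K − 274.92 K)/0.07855 = 253 W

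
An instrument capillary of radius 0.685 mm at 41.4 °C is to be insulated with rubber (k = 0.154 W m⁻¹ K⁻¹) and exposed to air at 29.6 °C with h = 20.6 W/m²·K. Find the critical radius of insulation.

For a cylinder, r_cr = k_ins/h = 0.154/20.6 = 0.00748 m = 0.748 cm

r_cr = 0.748 cm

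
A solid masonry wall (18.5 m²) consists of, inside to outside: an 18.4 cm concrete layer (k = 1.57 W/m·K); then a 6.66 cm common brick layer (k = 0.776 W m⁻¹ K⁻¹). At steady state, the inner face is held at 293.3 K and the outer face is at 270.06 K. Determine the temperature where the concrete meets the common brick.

Treat each layer as a resistance in series:
  R_concrete = L/(kA) = 0.184/(1.57·18.5) = 0.006335 K/W
  R_common brick = L/(kA) = 0.0666/(0.776·18.5) = 0.004639 K/W
ΣR = 0.006335 + 0.004639 = 0.01097 K/W
Q = ΔT/ΣR = (293.3 K − 270.06 K)/0.01097 = 2119 W
From the inner boundary to the concrete/common brick interface, ΣR_partial = 0.006335 K/W.
T_interface = T_in − Q·ΣR_partial = 293.3 K − (2119)(0.006335) = 279.88 K

T = 279.88 K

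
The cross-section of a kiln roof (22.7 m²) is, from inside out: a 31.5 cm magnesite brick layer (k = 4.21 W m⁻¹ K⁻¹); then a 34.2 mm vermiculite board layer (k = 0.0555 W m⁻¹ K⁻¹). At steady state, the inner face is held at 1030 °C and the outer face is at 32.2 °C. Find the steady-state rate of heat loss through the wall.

Q = 32.8 kW

Series thermal resistances, inner to outer:
  R_magnesite brick = L/(kA) = 0.315/(4.21·22.7) = 0.003296 K/W
  R_vermiculite board = L/(kA) = 0.0342/(0.0555·22.7) = 0.02715 K/W
ΣR = 0.003296 + 0.02715 = 0.03045 K/W
Q = ΔT/ΣR = (1030 °C − 32.2 °C)/0.03045 = 32800 W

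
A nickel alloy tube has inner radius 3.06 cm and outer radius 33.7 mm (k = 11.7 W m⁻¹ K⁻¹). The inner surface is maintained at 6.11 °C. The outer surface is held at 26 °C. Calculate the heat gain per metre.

Q' = 2πk·ΔT/ln(r₂/r₁) = 2π × 11.7 × 19.89 / ln(0.0337/0.0306) = 15200 W/m

Q' = 15.2 kW/m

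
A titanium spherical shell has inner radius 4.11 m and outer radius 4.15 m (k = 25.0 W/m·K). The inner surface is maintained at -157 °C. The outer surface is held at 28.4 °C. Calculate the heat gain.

Q = 4πk·ΔT/(1/r₁ − 1/r₂) = 4π × 25.0 × 185.4 / (1/4.11 − 1/4.15) = 2.48×10^7 W

Q = 2.48×10^7 W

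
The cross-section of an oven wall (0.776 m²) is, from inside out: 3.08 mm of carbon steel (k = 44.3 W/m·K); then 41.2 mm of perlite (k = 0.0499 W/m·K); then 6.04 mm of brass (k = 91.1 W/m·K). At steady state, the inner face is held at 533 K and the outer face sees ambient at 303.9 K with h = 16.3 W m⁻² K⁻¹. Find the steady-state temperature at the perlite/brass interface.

Treat each layer as a resistance in series:
  R_carbon steel = L/(kA) = 0.00308/(44.3·0.776) = 8.960×10^-5 K/W
  R_perlite = L/(kA) = 0.0412/(0.0499·0.776) = 1.064 K/W
  R_brass = L/(kA) = 0.00604/(91.1·0.776) = 8.544×10^-5 K/W
  R_conv,out = 1/(hA) = 1/(16.3·0.776) = 0.07906 K/W
ΣR = 8.960×10^-5 + 1.064 + 8.544×10^-5 + 0.07906 = 1.143 K/W
Q = ΔT/ΣR = (533 K − 303.9 K)/1.143 = 200.4 W
From the inner boundary to the perlite/brass interface, ΣR_partial = 1.064 K/W.
T_interface = T_in − Q·ΣR_partial = 533 K − (200.4)(1.064) = 319.8 K

T = 319.8 K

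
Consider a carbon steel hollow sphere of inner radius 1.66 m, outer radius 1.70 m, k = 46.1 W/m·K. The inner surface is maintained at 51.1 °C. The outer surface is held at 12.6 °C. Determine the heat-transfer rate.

Q = 1.57×10^6 W

Q = 4πk·ΔT/(1/r₁ − 1/r₂) = 4π × 46.1 × 38.5 / (1/1.66 − 1/1.70) = 1.57×10^6 W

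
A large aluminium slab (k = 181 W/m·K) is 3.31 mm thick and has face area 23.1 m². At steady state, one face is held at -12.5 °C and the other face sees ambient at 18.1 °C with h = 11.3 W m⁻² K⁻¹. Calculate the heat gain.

Q = 7.99 kW

Resistance network (inner→outer):
  R_aluminium = L/(kA) = 0.00331/(181·23.1) = 7.917×10^-7 K/W
  R_conv,out = 1/(hA) = 1/(11.3·23.1) = 0.003831 K/W
ΣR = 7.917×10^-7 + 0.003831 = 0.003832 K/W
Q = ΔT/ΣR = (-12.5 °C − 18.1 °C)/0.003832 = -7990 W
(Negative Q ⇒ heat flows inward; heat gain = 7990 W.)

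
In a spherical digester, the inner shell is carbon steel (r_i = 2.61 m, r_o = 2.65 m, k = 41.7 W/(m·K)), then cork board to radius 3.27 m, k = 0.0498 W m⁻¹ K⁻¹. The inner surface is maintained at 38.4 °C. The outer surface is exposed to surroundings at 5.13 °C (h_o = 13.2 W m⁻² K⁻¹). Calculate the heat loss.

Series thermal resistances, inner to outer:
  R_carbon steel = (1/2.61 − 1/2.65)/(4πk) = 0.005783/(4π·41.7) = 1.104×10^-5 K/W
  R_cork board = (1/2.65 − 1/3.27)/(4πk) = 0.07155/(4π·0.0498) = 0.1143 K/W
  R_conv,out = 1/(4πr²h) = 1/(4π·3.27²·13.2) = 5.638×10^-4 K/W
ΣR = 1.104×10^-5 + 0.1143 + 5.638×10^-4 = 0.1149 K/W
Q = ΔT/ΣR = (38.4 °C − 5.13 °C)/0.1149 = 290 W

Q = 290 W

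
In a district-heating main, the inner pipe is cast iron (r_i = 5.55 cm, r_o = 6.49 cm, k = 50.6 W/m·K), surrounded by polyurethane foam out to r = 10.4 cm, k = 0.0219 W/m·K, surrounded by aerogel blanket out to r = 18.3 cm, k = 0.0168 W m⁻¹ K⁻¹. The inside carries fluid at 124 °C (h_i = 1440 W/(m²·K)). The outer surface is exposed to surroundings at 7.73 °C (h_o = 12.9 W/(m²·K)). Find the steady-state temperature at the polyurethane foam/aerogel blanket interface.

Treat each layer as a resistance in series:
  R'_conv,in = 1/(2πr h) = 1/(2π·0.0555·1440) = 0.001991 m·K/W
  R'_cast iron = ln(0.0649/0.0555)/(2πk) = 0.1565/(2π·50.6) = 4.921×10^-4 m·K/W
  R'_polyurethane foam = ln(0.104/0.0649)/(2πk) = 0.4715/(2π·0.0219) = 3.427 m·K/W
  R'_aerogel blanket = ln(0.183/0.104)/(2πk) = 0.5651/(2π·0.0168) = 5.353 m·K/W
  R'_conv,out = 1/(2πr h) = 1/(2π·0.183·12.9) = 0.06742 m·K/W
ΣR = 0.001991 + 4.921×10^-4 + 3.427 + 5.353 + 0.06742 = 8.850 m·K/W
Q' = ΔT/ΣR = (124 °C − 7.73 °C)/8.850 = 13.14 W/m
From the inner boundary to the polyurethane foam/aerogel blanket interface, ΣR_partial = 3.429 m·K/W.
T_interface = T_in − Q'·ΣR_partial = 124 °C − (13.14)(3.429) = 78.9 °C

T = 78.9 °C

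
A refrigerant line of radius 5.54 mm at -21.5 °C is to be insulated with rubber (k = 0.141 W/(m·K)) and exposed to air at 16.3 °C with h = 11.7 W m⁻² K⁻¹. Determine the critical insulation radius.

r_cr = 1.21 cm

For a cylinder, r_cr = k_ins/h = 0.141/11.7 = 0.0121 m = 1.21 cm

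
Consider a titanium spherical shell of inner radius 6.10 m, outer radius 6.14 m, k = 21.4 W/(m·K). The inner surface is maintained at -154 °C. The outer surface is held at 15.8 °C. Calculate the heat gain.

Q = 42800 kW

Q = 4πk·ΔT/(1/r₁ − 1/r₂) = 4π × 21.4 × 169.8 / (1/6.10 − 1/6.14) = 4.28×10^7 W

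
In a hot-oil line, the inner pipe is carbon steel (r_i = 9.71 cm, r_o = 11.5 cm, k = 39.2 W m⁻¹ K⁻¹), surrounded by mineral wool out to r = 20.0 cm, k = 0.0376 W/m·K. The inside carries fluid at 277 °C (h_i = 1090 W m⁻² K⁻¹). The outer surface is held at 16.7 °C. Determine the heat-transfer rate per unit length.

Q' = 111 W/m

Resistance network (inner→outer):
  R'_conv,in = 1/(2πr h) = 1/(2π·0.0971·1090) = 0.001504 m·K/W
  R'_carbon steel = ln(0.115/0.0971)/(2πk) = 0.1692/(2π·39.2) = 6.869×10^-4 m·K/W
  R'_mineral wool = ln(0.200/0.115)/(2πk) = 0.5534/(2π·0.0376) = 2.342 m·K/W
ΣR = 0.001504 + 6.869×10^-4 + 2.342 = 2.344 m·K/W
Q' = ΔT/ΣR = (277 °C − 16.7 °C)/2.344 = 111 W/m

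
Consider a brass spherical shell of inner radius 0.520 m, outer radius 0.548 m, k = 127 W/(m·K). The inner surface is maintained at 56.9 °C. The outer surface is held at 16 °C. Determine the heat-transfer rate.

Q = 4πk·ΔT/(1/r₁ − 1/r₂) = 4π × 127 × 40.9 / (1/0.520 − 1/0.548) = 6.64×10^5 W

Q = 664 kW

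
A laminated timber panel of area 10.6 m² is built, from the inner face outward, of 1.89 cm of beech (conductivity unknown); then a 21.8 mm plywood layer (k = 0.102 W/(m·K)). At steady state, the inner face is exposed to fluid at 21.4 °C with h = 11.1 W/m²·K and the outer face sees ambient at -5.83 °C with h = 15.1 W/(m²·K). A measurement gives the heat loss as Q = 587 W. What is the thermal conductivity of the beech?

ΣR = ΔT/Q = |21.4 − -5.83|/587 = 0.04639 K/W
Known resistances:
  R_conv,in = 1/(hA) = 1/(11.1·10.6) = 0.008499 K/W
  R_plywood = L/(kA) = 0.0218/(0.102·10.6) = 0.02016 K/W
  R_conv,out = 1/(hA) = 1/(15.1·10.6) = 0.006248 K/W
R_beech = ΣR − ΣR_known = 0.04639 − 0.03491 = 0.01148 K/W
L/(kA) = 0.01148 ⇒ k = 0.0189/(0.01148·10.6) = 0.155 W/m·K

k = 0.155 W/m·K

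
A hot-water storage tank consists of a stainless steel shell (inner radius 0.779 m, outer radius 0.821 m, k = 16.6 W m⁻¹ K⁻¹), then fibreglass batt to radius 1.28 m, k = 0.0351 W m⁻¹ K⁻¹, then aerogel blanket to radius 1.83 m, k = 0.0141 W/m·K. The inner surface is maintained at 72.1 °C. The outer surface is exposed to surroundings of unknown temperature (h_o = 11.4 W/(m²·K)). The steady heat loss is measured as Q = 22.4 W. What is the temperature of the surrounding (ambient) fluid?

Sum the resistances:
  R_stainless steel = (1/0.779 − 1/0.821)/(4πk) = 0.06567/(4π·16.6) = 3.148×10^-4 K/W
  R_fibreglass batt = (1/0.821 − 1/1.28)/(4πk) = 0.4368/(4π·0.0351) = 0.9902 K/W
  R_aerogel blanket = (1/1.28 − 1/1.83)/(4πk) = 0.2348/(4π·0.0141) = 1.325 K/W
  R_conv,out = 1/(4πr²h) = 1/(4π·1.83²·11.4) = 0.002084 K/W
ΣR = 2.318 K/W
ΔT = Q·ΣR = 22.4 × 2.318 = 51.92 K
Heat flows outward, so T_out = T_in − ΔT = 72.1 − 51.92 = 20.2 °C

T_out = 20.2 °C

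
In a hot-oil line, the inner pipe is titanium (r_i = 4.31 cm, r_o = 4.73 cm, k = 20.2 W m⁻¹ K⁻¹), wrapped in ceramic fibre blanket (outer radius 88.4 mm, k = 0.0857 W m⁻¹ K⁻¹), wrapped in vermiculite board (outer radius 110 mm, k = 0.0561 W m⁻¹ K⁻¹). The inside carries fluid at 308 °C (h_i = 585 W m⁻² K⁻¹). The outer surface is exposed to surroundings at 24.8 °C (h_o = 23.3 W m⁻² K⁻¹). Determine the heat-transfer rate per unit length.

Q' = 153 W/m

Series thermal resistances, inner to outer:
  R'_conv,in = 1/(2πr h) = 1/(2π·0.0431·585) = 0.006312 m·K/W
  R'_titanium = ln(0.0473/0.0431)/(2πk) = 0.09299/(2π·20.2) = 7.326×10^-4 m·K/W
  R'_ceramic fibre blanket = ln(0.0884/0.0473)/(2πk) = 0.6254/(2π·0.0857) = 1.161 m·K/W
  R'_vermiculite board = ln(0.110/0.0884)/(2πk) = 0.2186/(2π·0.0561) = 0.6202 m·K/W
  R'_conv,out = 1/(2πr h) = 1/(2π·0.110·23.3) = 0.06210 m·K/W
ΣR = 0.006312 + 7.326×10^-4 + 1.161 + 0.6202 + 0.06210 = 1.850 m·K/W
Q' = ΔT/ΣR = (308 °C − 24.8 °C)/1.850 = 153 W/m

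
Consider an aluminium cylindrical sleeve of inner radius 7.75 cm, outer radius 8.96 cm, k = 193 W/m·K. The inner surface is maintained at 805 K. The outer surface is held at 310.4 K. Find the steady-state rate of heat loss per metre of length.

Q' = 2πk·ΔT/ln(r₂/r₁) = 2π × 193 × 494.6 / ln(0.0896/0.0775) = 4.13×10^6 W/m

Q' = 4130 kW/m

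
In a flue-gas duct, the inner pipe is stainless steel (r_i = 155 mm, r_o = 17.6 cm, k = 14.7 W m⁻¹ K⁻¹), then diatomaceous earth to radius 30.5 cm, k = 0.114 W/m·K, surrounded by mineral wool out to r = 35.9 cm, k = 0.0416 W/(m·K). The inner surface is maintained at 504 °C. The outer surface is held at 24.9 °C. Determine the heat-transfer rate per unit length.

Q' = 344 W/m

Treat each layer as a resistance in series:
  R'_stainless steel = ln(0.176/0.155)/(2πk) = 0.1271/(2π·14.7) = 0.001376 m·K/W
  R'_diatomaceous earth = ln(0.305/0.176)/(2πk) = 0.5498/(2π·0.114) = 0.7676 m·K/W
  R'_mineral wool = ln(0.359/0.305)/(2πk) = 0.1630/(2π·0.0416) = 0.6237 m·K/W
ΣR = 0.001376 + 0.7676 + 0.6237 = 1.393 m·K/W
Q' = ΔT/ΣR = (504 °C − 24.9 °C)/1.393 = 344 W/m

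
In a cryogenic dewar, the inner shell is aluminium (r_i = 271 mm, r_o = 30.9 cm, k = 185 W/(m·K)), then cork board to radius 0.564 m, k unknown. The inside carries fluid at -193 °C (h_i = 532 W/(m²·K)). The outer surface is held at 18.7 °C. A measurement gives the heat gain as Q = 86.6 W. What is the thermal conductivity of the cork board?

k = 0.0477 W/m·K

ΣR = ΔT/Q = |-193 − 18.7|/86.6 = 2.445 K/W
Known resistances:
  R_conv,in = 1/(4πr²h) = 1/(4π·0.271²·532) = 0.002037 K/W
  R_aluminium = (1/0.271 − 1/0.309)/(4πk) = 0.4538/(4π·185) = 1.952×10^-4 K/W
R_cork board = ΣR − ΣR_known = 2.445 − 0.002232 = 2.443 K/W
(1/r₁−1/r₂)/(4πk) = 2.443 ⇒ k = 1.463/(4π·2.443) = 0.0477 W/m·K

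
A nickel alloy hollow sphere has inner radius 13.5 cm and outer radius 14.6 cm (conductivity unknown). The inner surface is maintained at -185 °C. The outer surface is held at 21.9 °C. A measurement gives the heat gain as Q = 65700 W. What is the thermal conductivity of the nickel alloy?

ΣR = ΔT/Q = |-185 − 21.9|/65700 = 0.003149 K/W
(1/r₁−1/r₂)/(4πk) = 0.003149 ⇒ k = 0.5581/(4π·0.003149) = 14.1 W/m·K

k = 14.1 W/m·K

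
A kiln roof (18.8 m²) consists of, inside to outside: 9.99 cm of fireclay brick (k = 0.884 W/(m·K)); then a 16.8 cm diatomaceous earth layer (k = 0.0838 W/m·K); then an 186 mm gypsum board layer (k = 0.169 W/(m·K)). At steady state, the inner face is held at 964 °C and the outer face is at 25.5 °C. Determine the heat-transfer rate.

Series thermal resistances, inner to outer:
  R_fireclay brick = L/(kA) = 0.0999/(0.884·18.8) = 0.006011 K/W
  R_diatomaceous earth = L/(kA) = 0.168/(0.0838·18.8) = 0.1066 K/W
  R_gypsum board = L/(kA) = 0.186/(0.169·18.8) = 0.05854 K/W
ΣR = 0.006011 + 0.1066 + 0.05854 = 0.1712 K/W
Q = ΔT/ΣR = (964 °C − 25.5 °C)/0.1712 = 5480 W

Q = 5.48 kW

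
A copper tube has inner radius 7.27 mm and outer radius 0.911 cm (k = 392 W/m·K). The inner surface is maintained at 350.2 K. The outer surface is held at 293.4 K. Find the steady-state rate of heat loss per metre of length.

Q' = 2πk·ΔT/ln(r₂/r₁) = 2π × 392 × 56.8 / ln(0.00911/0.00727) = 6.20×10^5 W/m

Q' = 6.20×10^5 W/m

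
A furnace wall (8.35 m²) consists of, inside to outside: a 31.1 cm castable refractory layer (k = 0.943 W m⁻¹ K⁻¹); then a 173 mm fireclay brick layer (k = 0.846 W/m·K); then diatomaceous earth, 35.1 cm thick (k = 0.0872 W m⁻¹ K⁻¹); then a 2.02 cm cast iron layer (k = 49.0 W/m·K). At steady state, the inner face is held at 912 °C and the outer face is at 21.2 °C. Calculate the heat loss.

Q = 1630 W

Resistance network (inner→outer):
  R_castable refractory = L/(kA) = 0.311/(0.943·8.35) = 0.03950 K/W
  R_fireclay brick = L/(kA) = 0.173/(0.846·8.35) = 0.02449 K/W
  R_diatomaceous earth = L/(kA) = 0.351/(0.0872·8.35) = 0.4821 K/W
  R_cast iron = L/(kA) = 0.0202/(49.0·8.35) = 4.937×10^-5 K/W
ΣR = 0.03950 + 0.02449 + 0.4821 + 4.937×10^-5 = 0.5461 K/W
Q = ΔT/ΣR = (912 °C − 21.2 °C)/0.5461 = 1630 W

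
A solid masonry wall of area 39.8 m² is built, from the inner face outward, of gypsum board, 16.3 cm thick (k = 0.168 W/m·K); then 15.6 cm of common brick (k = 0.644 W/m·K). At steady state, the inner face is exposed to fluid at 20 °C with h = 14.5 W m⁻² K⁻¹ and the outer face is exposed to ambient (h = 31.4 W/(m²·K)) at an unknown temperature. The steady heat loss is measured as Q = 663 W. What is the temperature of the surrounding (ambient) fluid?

Series resistances:
  R_conv,in = 1/(hA) = 1/(14.5·39.8) = 0.001733 K/W
  R_gypsum board = L/(kA) = 0.163/(0.168·39.8) = 0.02438 K/W
  R_common brick = L/(kA) = 0.156/(0.644·39.8) = 0.006086 K/W
  R_conv,out = 1/(hA) = 1/(31.4·39.8) = 8.002×10^-4 K/W
ΣR = 0.03300 K/W
ΔT = Q·ΣR = 663 × 0.03300 = 21.88 K
Heat flows outward, so T_out = T_in − ΔT = 20 − 21.88 = -1.88 °C

T_out = -1.88 °C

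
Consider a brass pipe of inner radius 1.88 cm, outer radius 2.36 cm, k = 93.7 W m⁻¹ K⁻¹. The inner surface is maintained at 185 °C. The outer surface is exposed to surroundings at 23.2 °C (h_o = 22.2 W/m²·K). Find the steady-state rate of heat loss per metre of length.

Treat each layer as a resistance in series:
  R'_brass = ln(0.0236/0.0188)/(2πk) = 0.2274/(2π·93.7) = 3.862×10^-4 m·K/W
  R'_conv,out = 1/(2πr h) = 1/(2π·0.0236·22.2) = 0.3038 m·K/W
ΣR = 3.862×10^-4 + 0.3038 = 0.3042 m·K/W
Q' = ΔT/ΣR = (185 °C − 23.2 °C)/0.3042 = 532 W/m

Q' = 532 W/m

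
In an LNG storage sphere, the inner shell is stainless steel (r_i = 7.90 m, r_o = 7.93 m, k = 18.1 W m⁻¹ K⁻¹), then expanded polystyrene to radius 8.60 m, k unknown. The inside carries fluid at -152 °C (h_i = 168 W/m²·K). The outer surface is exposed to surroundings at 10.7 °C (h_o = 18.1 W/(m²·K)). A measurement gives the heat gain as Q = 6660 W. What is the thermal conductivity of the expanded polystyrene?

k = 0.0321 W/m·K

ΣR = ΔT/Q = |-152 − 10.7|/6660 = 0.02443 K/W
Known resistances:
  R_conv,in = 1/(4πr²h) = 1/(4π·7.90²·168) = 7.590×10^-6 K/W
  R_stainless steel = (1/7.90 − 1/7.93)/(4πk) = 4.789×10^-4/(4π·18.1) = 2.105×10^-6 K/W
  R_conv,out = 1/(4πr²h) = 1/(4π·8.60²·18.1) = 5.944×10^-5 K/W
R_expanded polystyrene = ΣR − ΣR_known = 0.02443 − 6.913×10^-5 = 0.02436 K/W
(1/r₁−1/r₂)/(4πk) = 0.02436 ⇒ k = 0.009824/(4π·0.02436) = 0.0321 W/m·K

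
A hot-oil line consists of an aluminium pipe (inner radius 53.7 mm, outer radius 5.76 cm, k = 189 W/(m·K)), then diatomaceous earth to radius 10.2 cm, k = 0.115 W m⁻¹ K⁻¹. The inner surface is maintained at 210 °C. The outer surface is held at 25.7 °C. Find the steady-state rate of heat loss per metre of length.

Q' = 233 W/m

Treat each layer as a resistance in series:
  R'_aluminium = ln(0.0576/0.0537)/(2πk) = 0.07011/(2π·189) = 5.904×10^-5 m·K/W
  R'_diatomaceous earth = ln(0.102/0.0576)/(2πk) = 0.5715/(2π·0.115) = 0.7909 m·K/W
ΣR = 5.904×10^-5 + 0.7909 = 0.7910 m·K/W
Q' = ΔT/ΣR = (210 °C − 25.7 °C)/0.7910 = 233 W/m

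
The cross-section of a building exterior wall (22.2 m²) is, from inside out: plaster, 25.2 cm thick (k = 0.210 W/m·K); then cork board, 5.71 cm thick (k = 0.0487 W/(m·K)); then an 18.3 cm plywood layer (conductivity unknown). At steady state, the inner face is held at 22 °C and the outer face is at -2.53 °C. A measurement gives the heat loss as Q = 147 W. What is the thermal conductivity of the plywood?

ΣR = ΔT/Q = |22 − -2.53|/147 = 0.1669 K/W
Known resistances:
  R_plaster = L/(kA) = 0.252/(0.210·22.2) = 0.05405 K/W
  R_cork board = L/(kA) = 0.0571/(0.0487·22.2) = 0.05281 K/W
R_plywood = ΣR − ΣR_known = 0.1669 − 0.1069 = 0.06000 K/W
L/(kA) = 0.06000 ⇒ k = 0.183/(0.06000·22.2) = 0.137 W/m·K

k = 0.137 W/m·K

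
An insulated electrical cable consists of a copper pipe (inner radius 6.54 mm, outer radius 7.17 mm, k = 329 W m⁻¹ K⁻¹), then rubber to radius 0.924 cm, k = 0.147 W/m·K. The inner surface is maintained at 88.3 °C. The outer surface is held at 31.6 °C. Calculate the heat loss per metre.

Q' = 206 W/m

Treat each layer as a resistance in series:
  R'_copper = ln(0.00717/0.00654)/(2πk) = 0.09197/(2π·329) = 4.449×10^-5 m·K/W
  R'_rubber = ln(0.00924/0.00717)/(2πk) = 0.2536/(2π·0.147) = 0.2746 m·K/W
ΣR = 4.449×10^-5 + 0.2746 = 0.2746 m·K/W
Q' = ΔT/ΣR = (88.3 °C − 31.6 °C)/0.2746 = 206 W/m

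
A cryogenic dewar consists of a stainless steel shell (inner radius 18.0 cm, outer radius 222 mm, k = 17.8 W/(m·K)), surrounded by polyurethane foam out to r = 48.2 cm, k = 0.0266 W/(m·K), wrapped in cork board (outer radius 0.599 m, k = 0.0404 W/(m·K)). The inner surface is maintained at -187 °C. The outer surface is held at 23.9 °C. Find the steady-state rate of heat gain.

Series thermal resistances, inner to outer:
  R_stainless steel = (1/0.180 − 1/0.222)/(4πk) = 1.051/(4π·17.8) = 0.004699 K/W
  R_polyurethane foam = (1/0.222 − 1/0.482)/(4πk) = 2.430/(4π·0.0266) = 7.269 K/W
  R_cork board = (1/0.482 − 1/0.599)/(4πk) = 0.4052/(4π·0.0404) = 0.7982 K/W
ΣR = 0.004699 + 7.269 + 0.7982 = 8.072 K/W
Q = ΔT/ΣR = (-187 °C − 23.9 °C)/8.072 = -26.1 W
(Negative Q ⇒ heat flows inward; heat gain = 26.1 W.)

Q = 26.1 W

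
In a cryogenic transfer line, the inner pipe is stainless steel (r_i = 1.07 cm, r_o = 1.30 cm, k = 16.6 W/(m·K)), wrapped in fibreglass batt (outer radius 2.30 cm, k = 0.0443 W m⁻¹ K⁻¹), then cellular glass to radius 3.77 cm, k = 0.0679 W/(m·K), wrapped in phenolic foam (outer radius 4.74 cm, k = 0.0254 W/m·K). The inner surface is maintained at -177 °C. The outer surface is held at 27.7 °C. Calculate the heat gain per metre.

Q' = 44.1 W/m

Treat each layer as a resistance in series:
  R'_stainless steel = ln(0.0130/0.0107)/(2πk) = 0.1947/(2π·16.6) = 0.001867 m·K/W
  R'_fibreglass batt = ln(0.0230/0.0130)/(2πk) = 0.5705/(2π·0.0443) = 2.050 m·K/W
  R'_cellular glass = ln(0.0377/0.0230)/(2πk) = 0.4942/(2π·0.0679) = 1.158 m·K/W
  R'_phenolic foam = ln(0.0474/0.0377)/(2πk) = 0.2290/(2π·0.0254) = 1.435 m·K/W
ΣR = 0.001867 + 2.050 + 1.158 + 1.435 = 4.645 m·K/W
Q' = ΔT/ΣR = (-177 °C − 27.7 °C)/4.645 = -44.1 W/m
(Negative Q' ⇒ heat flows inward; heat gain = 44.1 W/m.)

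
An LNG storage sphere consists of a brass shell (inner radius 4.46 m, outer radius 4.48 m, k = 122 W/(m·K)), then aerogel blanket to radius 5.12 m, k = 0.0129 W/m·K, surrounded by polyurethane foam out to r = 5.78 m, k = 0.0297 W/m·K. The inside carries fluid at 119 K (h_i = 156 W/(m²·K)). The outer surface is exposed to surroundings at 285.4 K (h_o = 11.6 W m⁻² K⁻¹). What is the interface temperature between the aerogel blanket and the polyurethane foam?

T = 242.4 K

Treat each layer as a resistance in series:
  R_conv,in = 1/(4πr²h) = 1/(4π·4.46²·156) = 2.564×10^-5 K/W
  R_brass = (1/4.46 − 1/4.48)/(4πk) = 0.001001/(4π·122) = 6.529×10^-7 K/W
  R_aerogel blanket = (1/4.48 − 1/5.12)/(4πk) = 0.02790/(4π·0.0129) = 0.1721 K/W
  R_polyurethane foam = (1/5.12 − 1/5.78)/(4πk) = 0.02230/(4π·0.0297) = 0.05976 K/W
  R_conv,out = 1/(4πr²h) = 1/(4π·5.78²·11.6) = 2.053×10^-4 K/W
ΣR = 2.564×10^-5 + 6.529×10^-7 + 0.1721 + 0.05976 + 2.053×10^-4 = 0.2321 K/W
Q = ΔT/ΣR = (119 K − 285.4 K)/0.2321 = -716.9 W
From the inner boundary to the aerogel blanket/polyurethane foam interface, ΣR_partial = 0.1721 K/W.
T_interface = T_in − Q·ΣR_partial = 119 K − (-716.9)(0.1721) = 242.4 K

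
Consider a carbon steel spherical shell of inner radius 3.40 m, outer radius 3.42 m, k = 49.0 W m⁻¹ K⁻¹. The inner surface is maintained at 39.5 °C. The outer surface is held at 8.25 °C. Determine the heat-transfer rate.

Q = 1.12×10^7 W

Q = 4πk·ΔT/(1/r₁ − 1/r₂) = 4π × 49.0 × 31.25 / (1/3.40 − 1/3.42) = 1.12×10^7 W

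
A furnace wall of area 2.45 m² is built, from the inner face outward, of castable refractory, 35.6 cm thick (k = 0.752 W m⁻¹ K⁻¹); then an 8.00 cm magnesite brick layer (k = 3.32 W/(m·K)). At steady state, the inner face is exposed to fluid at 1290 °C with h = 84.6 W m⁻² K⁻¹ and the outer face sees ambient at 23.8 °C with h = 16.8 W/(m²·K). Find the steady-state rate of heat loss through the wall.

Q = 5450 W

Treat each layer as a resistance in series:
  R_conv,in = 1/(hA) = 1/(84.6·2.45) = 0.004825 K/W
  R_castable refractory = L/(kA) = 0.356/(0.752·2.45) = 0.1932 K/W
  R_magnesite brick = L/(kA) = 0.0800/(3.32·2.45) = 0.009835 K/W
  R_conv,out = 1/(hA) = 1/(16.8·2.45) = 0.02430 K/W
ΣR = 0.004825 + 0.1932 + 0.009835 + 0.02430 = 0.2322 K/W
Q = ΔT/ΣR = (1290 °C − 23.8 °C)/0.2322 = 5450 W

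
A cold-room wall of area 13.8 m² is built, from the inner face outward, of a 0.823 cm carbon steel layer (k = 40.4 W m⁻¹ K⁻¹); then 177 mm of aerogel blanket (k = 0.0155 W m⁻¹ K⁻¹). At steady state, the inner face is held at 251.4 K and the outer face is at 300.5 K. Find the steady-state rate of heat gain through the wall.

Q = 59.3 W

Resistance network (inner→outer):
  R_carbon steel = L/(kA) = 0.00823/(40.4·13.8) = 1.476×10^-5 K/W
  R_aerogel blanket = L/(kA) = 0.177/(0.0155·13.8) = 0.8275 K/W
ΣR = 1.476×10^-5 + 0.8275 = 0.8275 K/W
Q = ΔT/ΣR = (251.4 K − 300.5 K)/0.8275 = -59.3 W
(Negative Q ⇒ heat flows inward; heat gain = 59.3 W.)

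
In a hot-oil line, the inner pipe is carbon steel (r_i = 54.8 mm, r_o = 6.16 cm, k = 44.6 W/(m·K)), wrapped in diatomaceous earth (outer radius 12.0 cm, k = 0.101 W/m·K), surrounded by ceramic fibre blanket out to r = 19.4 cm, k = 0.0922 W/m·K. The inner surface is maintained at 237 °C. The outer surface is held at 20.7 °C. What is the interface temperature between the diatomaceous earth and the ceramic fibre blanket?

Treat each layer as a resistance in series:
  R'_carbon steel = ln(0.0616/0.0548)/(2πk) = 0.1170/(2π·44.6) = 4.174×10^-4 m·K/W
  R'_diatomaceous earth = ln(0.120/0.0616)/(2πk) = 0.6668/(2π·0.101) = 1.051 m·K/W
  R'_ceramic fibre blanket = ln(0.194/0.120)/(2πk) = 0.4804/(2π·0.0922) = 0.8292 m·K/W
ΣR = 4.174×10^-4 + 1.051 + 0.8292 = 1.881 m·K/W
Q' = ΔT/ΣR = (237 °C − 20.7 °C)/1.881 = 115.0 W/m
From the inner boundary to the diatomaceous earth/ceramic fibre blanket interface, ΣR_partial = 1.051 m·K/W.
T_interface = T_in − Q'·ΣR_partial = 237 °C − (115.0)(1.051) = 116 °C

T = 116 °C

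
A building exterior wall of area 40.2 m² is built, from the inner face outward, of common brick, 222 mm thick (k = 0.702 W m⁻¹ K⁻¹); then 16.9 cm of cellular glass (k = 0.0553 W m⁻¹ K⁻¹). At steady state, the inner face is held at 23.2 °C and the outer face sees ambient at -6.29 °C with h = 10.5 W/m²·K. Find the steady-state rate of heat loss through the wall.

Treat each layer as a resistance in series:
  R_common brick = L/(kA) = 0.222/(0.702·40.2) = 0.007867 K/W
  R_cellular glass = L/(kA) = 0.169/(0.0553·40.2) = 0.07602 K/W
  R_conv,out = 1/(hA) = 1/(10.5·40.2) = 0.002369 K/W
ΣR = 0.007867 + 0.07602 + 0.002369 = 0.08626 K/W
Q = ΔT/ΣR = (23.2 °C − -6.29 °C)/0.08626 = 342 W

Q = 342 W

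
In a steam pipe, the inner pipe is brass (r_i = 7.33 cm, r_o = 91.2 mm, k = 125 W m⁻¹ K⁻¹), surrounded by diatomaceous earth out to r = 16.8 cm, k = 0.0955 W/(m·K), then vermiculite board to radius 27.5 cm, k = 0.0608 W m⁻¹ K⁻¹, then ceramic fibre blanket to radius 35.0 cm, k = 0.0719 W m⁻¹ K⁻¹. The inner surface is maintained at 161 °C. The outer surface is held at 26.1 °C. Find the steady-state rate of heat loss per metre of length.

Resistance network (inner→outer):
  R'_brass = ln(0.0912/0.0733)/(2πk) = 0.2185/(2π·125) = 2.782×10^-4 m·K/W
  R'_diatomaceous earth = ln(0.168/0.0912)/(2πk) = 0.6109/(2π·0.0955) = 1.018 m·K/W
  R'_vermiculite board = ln(0.275/0.168)/(2πk) = 0.4928/(2π·0.0608) = 1.290 m·K/W
  R'_ceramic fibre blanket = ln(0.350/0.275)/(2πk) = 0.2412/(2π·0.0719) = 0.5338 m·K/W
ΣR = 2.782×10^-4 + 1.018 + 1.290 + 0.5338 = 2.842 m·K/W
Q' = ΔT/ΣR = (161 °C − 26.1 °C)/2.842 = 47.5 W/m

Q' = 47.5 W/m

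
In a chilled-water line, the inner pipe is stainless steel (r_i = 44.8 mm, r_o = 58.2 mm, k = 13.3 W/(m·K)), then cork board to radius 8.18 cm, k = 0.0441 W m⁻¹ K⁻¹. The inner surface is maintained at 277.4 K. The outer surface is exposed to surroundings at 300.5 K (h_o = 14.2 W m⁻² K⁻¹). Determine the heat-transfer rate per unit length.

Series thermal resistances, inner to outer:
  R'_stainless steel = ln(0.0582/0.0448)/(2πk) = 0.2617/(2π·13.3) = 0.003131 m·K/W
  R'_cork board = ln(0.0818/0.0582)/(2πk) = 0.3404/(2π·0.0441) = 1.228 m·K/W
  R'_conv,out = 1/(2πr h) = 1/(2π·0.0818·14.2) = 0.1370 m·K/W
ΣR = 0.003131 + 1.228 + 0.1370 = 1.368 m·K/W
Q' = ΔT/ΣR = (277.4 K − 300.5 K)/1.368 = -16.9 W/m
(Negative Q' ⇒ heat flows inward; heat gain = 16.9 W/m.)

Q' = 16.9 W/m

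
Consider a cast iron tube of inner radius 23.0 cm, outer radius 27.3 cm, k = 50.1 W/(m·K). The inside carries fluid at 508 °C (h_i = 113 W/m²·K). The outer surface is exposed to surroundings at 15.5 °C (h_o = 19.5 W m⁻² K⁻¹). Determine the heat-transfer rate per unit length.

Q' = 13500 W/m

Series thermal resistances, inner to outer:
  R'_conv,in = 1/(2πr h) = 1/(2π·0.230·113) = 0.006124 m·K/W
  R'_cast iron = ln(0.273/0.230)/(2πk) = 0.1714/(2π·50.1) = 5.445×10^-4 m·K/W
  R'_conv,out = 1/(2πr h) = 1/(2π·0.273·19.5) = 0.02990 m·K/W
ΣR = 0.006124 + 5.445×10^-4 + 0.02990 = 0.03657 m·K/W
Q' = ΔT/ΣR = (508 °C − 15.5 °C)/0.03657 = 13500 W/m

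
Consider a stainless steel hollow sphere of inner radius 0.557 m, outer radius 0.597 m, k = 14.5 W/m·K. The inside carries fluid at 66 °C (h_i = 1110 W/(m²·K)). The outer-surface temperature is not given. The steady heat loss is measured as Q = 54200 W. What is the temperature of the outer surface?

T_out = 17.7 °C

Sum the resistances:
  R_conv,in = 1/(4πr²h) = 1/(4π·0.557²·1110) = 2.311×10^-4 K/W
  R_stainless steel = (1/0.557 − 1/0.597)/(4πk) = 0.1203/(4π·14.5) = 6.602×10^-4 K/W
ΣR = 8.912×10^-4 K/W
ΔT = Q·ΣR = 54200 × 8.912×10^-4 = 48.30 K
Heat flows outward, so T_out = T_in − ΔT = 66 − 48.30 = 17.7 °C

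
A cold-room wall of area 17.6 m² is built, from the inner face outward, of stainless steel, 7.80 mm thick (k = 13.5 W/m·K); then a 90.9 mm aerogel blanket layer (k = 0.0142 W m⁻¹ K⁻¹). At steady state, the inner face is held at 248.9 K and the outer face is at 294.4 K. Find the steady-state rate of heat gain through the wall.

Q = 125 W

Series thermal resistances, inner to outer:
  R_stainless steel = L/(kA) = 0.00780/(13.5·17.6) = 3.283×10^-5 K/W
  R_aerogel blanket = L/(kA) = 0.0909/(0.0142·17.6) = 0.3637 K/W
ΣR = 3.283×10^-5 + 0.3637 = 0.3637 K/W
Q = ΔT/ΣR = (248.9 K − 294.4 K)/0.3637 = -125 W
(Negative Q ⇒ heat flows inward; heat gain = 125 W.)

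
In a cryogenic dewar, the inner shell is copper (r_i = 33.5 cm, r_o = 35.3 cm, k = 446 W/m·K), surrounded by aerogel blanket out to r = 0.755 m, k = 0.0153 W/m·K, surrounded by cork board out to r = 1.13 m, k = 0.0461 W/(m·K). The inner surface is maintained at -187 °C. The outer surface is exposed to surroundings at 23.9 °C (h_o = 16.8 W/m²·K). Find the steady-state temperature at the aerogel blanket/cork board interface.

Resistance network (inner→outer):
  R_copper = (1/0.335 − 1/0.353)/(4πk) = 0.1522/(4π·446) = 2.716×10^-5 K/W
  R_aerogel blanket = (1/0.353 − 1/0.755)/(4πk) = 1.508/(4π·0.0153) = 7.845 K/W
  R_cork board = (1/0.755 − 1/1.13)/(4πk) = 0.4395/(4π·0.0461) = 0.7587 K/W
  R_conv,out = 1/(4πr²h) = 1/(4π·1.13²·16.8) = 0.003710 K/W
ΣR = 2.716×10^-5 + 7.845 + 0.7587 + 0.003710 = 8.607 K/W
Q = ΔT/ΣR = (-187 °C − 23.9 °C)/8.607 = -24.50 W
From the inner boundary to the aerogel blanket/cork board interface, ΣR_partial = 7.845 K/W.
T_interface = T_in − Q·ΣR_partial = -187 °C − (-24.50)(7.845) = 5.2 °C

T = 5.2 °C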